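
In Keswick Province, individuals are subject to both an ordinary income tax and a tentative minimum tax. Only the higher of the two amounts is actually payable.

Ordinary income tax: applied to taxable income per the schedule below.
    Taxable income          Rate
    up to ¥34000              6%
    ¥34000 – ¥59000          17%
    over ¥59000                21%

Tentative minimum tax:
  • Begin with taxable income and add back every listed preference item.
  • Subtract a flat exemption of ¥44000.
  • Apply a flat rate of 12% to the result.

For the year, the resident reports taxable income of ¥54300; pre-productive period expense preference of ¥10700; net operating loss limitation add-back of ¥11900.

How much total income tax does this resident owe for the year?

Tentative minimum tax:
  Adjusted income: ¥54300 + ¥10700 + ¥11900 = ¥76900
  Less exemption ¥44000 → base ¥32900
  ¥32900 × 12% = ¥3948

Ordinary income tax:
  ¥34000 × 6% = ¥2040
  ¥20300 × 17% = ¥3451
  → ¥5491

¥5491 > ¥3948, so the ordinary income tax governs.

¥5491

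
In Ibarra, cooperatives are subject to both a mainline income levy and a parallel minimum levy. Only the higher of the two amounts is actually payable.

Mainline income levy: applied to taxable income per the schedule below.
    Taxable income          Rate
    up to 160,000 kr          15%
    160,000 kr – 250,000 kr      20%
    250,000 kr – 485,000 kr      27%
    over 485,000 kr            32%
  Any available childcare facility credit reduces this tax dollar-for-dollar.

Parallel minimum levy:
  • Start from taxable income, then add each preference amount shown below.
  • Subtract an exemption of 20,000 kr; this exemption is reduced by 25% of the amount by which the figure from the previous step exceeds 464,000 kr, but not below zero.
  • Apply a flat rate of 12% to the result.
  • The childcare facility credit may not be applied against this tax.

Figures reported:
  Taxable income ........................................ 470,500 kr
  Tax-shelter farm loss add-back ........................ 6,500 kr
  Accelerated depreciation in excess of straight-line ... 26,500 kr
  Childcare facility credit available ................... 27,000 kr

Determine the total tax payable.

74,535 kr

Parallel minimum levy:
  Adjusted income: 470,500 kr + 6,500 kr + 26,500 kr = 503,500 kr
  Exemption: 20,000 kr − 25% × (503,500 kr − 464,000 kr) = 20,000 kr − 9,875 kr = 10,125 kr
  Base: 503,500 kr − 10,125 kr = 493,375 kr
  493,375 kr × 12% = 59,205 kr

Mainline income levy:
  160,000 kr × 15% = 24,000 kr
  90,000 kr × 20% = 18,000 kr
  220,500 kr × 27% = 59,535 kr
  → 101,535 kr
  Less childcare facility credit 27,000 kr → 74,535 kr

74,535 kr > 59,205 kr, so the mainline income levy governs.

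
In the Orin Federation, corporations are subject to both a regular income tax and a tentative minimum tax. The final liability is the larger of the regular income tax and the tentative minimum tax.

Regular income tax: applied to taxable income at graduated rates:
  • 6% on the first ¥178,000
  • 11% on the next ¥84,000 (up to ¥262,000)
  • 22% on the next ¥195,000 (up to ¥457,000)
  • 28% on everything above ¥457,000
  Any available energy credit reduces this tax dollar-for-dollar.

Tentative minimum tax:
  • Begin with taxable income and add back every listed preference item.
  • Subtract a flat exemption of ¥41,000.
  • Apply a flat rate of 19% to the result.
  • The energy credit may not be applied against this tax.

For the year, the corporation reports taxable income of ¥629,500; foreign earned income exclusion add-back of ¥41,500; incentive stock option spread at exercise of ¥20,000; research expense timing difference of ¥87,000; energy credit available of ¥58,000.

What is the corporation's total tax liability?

Regular income tax:
  ¥178,000 × 6% = ¥10,680
  ¥84,000 × 11% = ¥9,240
  ¥195,000 × 22% = ¥42,900
  ¥172,500 × 28% = ¥48,300
  → ¥111,120
  Less energy credit ¥58,000 → ¥53,120

Tentative minimum tax:
  Adjusted income: ¥629,500 + ¥41,500 + ¥20,000 + ¥87,000 = ¥778,000
  Less exemption ¥41,000 → base ¥737,000
  ¥737,000 × 19% = ¥140,030

¥140,030 > ¥53,120, so the tentative minimum tax is the binding amount.

¥140,030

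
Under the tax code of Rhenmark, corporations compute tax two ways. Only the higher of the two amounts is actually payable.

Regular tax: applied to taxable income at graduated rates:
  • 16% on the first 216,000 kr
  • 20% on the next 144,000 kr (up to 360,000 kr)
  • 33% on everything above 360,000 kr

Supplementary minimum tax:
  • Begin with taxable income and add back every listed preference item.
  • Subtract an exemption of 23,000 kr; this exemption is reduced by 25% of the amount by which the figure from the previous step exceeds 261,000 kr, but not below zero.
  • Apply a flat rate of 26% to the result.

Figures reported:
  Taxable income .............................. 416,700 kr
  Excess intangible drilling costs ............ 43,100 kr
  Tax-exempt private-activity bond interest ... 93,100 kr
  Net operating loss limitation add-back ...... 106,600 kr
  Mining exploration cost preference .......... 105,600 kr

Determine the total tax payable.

198,926 kr

Supplementary minimum tax:
  Adjusted income: 416,700 kr + 43,100 kr + 93,100 kr + 106,600 kr + 105,600 kr = 765,100 kr
  Exemption: 25% × (765,100 kr − 261,000 kr) = 126,025 kr ≥ 23,000 kr, so the exemption is fully phased out
  Base: 765,100 kr − 0 kr = 765,100 kr
  765,100 kr × 26% = 198,926 kr

Regular tax:
  216,000 kr × 16% = 34,560 kr
  144,000 kr × 20% = 28,800 kr
  56,700 kr × 33% = 18,711 kr
  → 82,071 kr

198,926 kr > 82,071 kr, so the supplementary minimum tax is the binding amount.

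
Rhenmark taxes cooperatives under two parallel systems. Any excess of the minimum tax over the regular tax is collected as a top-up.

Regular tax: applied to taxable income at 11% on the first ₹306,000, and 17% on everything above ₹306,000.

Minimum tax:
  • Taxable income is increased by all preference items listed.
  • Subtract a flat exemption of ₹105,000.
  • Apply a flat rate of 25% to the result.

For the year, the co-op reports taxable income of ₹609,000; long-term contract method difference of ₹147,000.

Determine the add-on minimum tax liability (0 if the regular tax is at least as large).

Regular tax:
  ₹306,000 × 11% = ₹33,660
  ₹303,000 × 17% = ₹51,510
  → ₹85,170

Minimum tax:
  Adjusted income: ₹609,000 + ₹147,000 = ₹756,000
  Less exemption ₹105,000 → base ₹651,000
  ₹651,000 × 25% = ₹162,750

Excess of minimum tax over regular tax: ₹162,750 − ₹85,170 = ₹77,580.

₹77,580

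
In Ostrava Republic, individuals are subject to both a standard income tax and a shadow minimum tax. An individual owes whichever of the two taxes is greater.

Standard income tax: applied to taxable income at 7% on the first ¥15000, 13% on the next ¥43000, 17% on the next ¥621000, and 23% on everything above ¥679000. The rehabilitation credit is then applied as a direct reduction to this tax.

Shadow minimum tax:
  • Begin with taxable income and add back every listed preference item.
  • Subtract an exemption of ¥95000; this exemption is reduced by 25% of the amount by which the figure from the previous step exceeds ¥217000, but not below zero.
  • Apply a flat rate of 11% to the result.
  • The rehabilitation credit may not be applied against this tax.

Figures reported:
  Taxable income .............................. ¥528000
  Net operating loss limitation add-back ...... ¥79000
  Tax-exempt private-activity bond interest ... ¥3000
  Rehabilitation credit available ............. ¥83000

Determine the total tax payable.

Shadow minimum tax:
  Adjusted income: ¥528000 + ¥79000 + ¥3000 = ¥610000
  Exemption: 25% × (¥610000 − ¥217000) = ¥98250 ≥ ¥95000, so the exemption is fully phased out
  Base: ¥610000 − ¥0 = ¥610000
  ¥610000 × 11% = ¥67100

Standard income tax:
  ¥15000 × 7% = ¥1050
  ¥43000 × 13% = ¥5590
  ¥470000 × 17% = ¥79900
  → ¥86540
  Less rehabilitation credit ¥83000 → ¥3540

¥67100 > ¥3540, so the shadow minimum tax is the binding amount.

¥67100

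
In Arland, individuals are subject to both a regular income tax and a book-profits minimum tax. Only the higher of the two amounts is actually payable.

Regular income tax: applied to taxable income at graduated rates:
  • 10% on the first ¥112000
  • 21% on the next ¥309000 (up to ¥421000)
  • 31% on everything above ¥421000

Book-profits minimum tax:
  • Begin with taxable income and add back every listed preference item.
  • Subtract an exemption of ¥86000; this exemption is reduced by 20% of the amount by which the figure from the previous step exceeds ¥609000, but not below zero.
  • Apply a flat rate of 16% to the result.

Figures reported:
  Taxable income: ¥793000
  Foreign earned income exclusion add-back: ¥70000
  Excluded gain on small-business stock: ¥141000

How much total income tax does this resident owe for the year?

Book-profits minimum tax:
  Adjusted income: ¥793000 + ¥70000 + ¥141000 = ¥1004000
  Exemption: ¥86000 − 20% × (¥1004000 − ¥609000) = ¥86000 − ¥79000 = ¥7000
  Base: ¥1004000 − ¥7000 = ¥997000
  ¥997000 × 16% = ¥159520

Regular income tax:
  ¥112000 × 10% = ¥11200
  ¥309000 × 21% = ¥64890
  ¥372000 × 31% = ¥115320
  → ¥191410

¥191410 > ¥159520, so the regular income tax governs.

¥191410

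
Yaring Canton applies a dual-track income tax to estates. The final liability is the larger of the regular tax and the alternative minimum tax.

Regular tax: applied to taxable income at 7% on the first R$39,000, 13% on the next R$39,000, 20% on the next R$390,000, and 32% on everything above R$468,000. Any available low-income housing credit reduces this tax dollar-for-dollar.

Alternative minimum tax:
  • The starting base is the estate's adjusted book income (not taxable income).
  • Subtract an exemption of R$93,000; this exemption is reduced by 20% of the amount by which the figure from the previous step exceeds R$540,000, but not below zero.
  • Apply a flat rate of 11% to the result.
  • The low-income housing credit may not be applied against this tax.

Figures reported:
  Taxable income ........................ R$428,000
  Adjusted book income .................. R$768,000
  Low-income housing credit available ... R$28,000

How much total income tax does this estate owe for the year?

Alternative minimum tax:
  Base (adjusted book income): R$768,000
  Exemption: R$93,000 − 20% × (R$768,000 − R$540,000) = R$93,000 − R$45,600 = R$47,400
  Base: R$768,000 − R$47,400 = R$720,600
  R$720,600 × 11% = R$79,266

Regular tax:
  R$39,000 × 7% = R$2,730
  R$39,000 × 13% = R$5,070
  R$350,000 × 20% = R$70,000
  → R$77,800
  Less low-income housing credit R$28,000 → R$49,800

R$79,266 > R$49,800, so the alternative minimum tax is the binding amount.

R$79,266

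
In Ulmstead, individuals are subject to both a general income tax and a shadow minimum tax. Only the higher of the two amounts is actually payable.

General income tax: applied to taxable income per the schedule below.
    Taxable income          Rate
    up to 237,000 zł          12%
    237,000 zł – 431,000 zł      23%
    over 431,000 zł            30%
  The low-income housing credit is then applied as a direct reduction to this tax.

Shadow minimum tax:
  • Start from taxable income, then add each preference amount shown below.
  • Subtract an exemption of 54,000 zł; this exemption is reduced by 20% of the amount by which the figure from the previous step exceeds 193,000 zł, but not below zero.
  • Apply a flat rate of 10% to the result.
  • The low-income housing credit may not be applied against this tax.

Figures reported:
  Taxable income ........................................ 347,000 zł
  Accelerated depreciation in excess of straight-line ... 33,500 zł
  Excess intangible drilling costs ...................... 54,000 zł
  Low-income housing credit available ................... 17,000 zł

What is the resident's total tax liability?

General income tax:
  237,000 zł × 12% = 28,440 zł
  110,000 zł × 23% = 25,300 zł
  → 53,740 zł
  Less low-income housing credit 17,000 zł → 36,740 zł

Shadow minimum tax:
  Adjusted income: 347,000 zł + 33,500 zł + 54,000 zł = 434,500 zł
  Exemption: 54,000 zł − 20% × (434,500 zł − 193,000 zł) = 54,000 zł − 48,300 zł = 5,700 zł
  Base: 434,500 zł − 5,700 zł = 428,800 zł
  428,800 zł × 10% = 42,880 zł

42,880 zł > 36,740 zł, so the shadow minimum tax is the binding amount.

42,880 zł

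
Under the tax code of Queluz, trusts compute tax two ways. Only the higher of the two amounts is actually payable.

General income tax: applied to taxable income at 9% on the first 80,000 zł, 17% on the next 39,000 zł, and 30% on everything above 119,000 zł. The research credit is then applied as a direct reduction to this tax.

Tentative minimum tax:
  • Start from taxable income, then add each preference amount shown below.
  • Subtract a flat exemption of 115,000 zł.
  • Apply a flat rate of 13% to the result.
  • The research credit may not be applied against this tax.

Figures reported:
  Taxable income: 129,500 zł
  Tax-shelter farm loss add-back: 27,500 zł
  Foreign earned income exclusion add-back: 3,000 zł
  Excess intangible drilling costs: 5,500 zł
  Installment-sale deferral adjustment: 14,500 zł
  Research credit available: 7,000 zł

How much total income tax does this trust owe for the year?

General income tax:
  80,000 zł × 9% = 7,200 zł
  39,000 zł × 17% = 6,630 zł
  10,500 zł × 30% = 3,150 zł
  → 16,980 zł
  Less research credit 7,000 zł → 9,980 zł

Tentative minimum tax:
  Adjusted income: 129,500 zł + 27,500 zł + 3,000 zł + 5,500 zł + 14,500 zł = 180,000 zł
  Less exemption 115,000 zł → base 65,000 zł
  65,000 zł × 13% = 8,450 zł

9,980 zł > 8,450 zł, so the general income tax governs.

9,980 zł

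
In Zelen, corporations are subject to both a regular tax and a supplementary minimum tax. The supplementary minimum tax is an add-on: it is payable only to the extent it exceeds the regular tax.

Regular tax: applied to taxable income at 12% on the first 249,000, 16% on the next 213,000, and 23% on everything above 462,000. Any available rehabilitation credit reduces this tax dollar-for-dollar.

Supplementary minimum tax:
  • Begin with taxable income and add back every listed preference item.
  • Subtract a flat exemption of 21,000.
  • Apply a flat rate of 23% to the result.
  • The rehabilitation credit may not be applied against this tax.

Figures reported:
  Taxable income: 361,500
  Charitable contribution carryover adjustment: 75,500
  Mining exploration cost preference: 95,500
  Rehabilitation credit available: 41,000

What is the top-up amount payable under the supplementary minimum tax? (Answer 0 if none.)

110,765

Regular tax:
  249,000 × 12% = 29,880
  112,500 × 16% = 18,000
  → 47,880
  Less rehabilitation credit 41,000 → 6,880

Supplementary minimum tax:
  Adjusted income: 361,500 + 75,500 + 95,500 = 532,500
  Less exemption 21,000 → base 511,500
  511,500 × 23% = 117,645

Excess of supplementary minimum tax over regular tax: 117,645 − 6,880 = 110,765.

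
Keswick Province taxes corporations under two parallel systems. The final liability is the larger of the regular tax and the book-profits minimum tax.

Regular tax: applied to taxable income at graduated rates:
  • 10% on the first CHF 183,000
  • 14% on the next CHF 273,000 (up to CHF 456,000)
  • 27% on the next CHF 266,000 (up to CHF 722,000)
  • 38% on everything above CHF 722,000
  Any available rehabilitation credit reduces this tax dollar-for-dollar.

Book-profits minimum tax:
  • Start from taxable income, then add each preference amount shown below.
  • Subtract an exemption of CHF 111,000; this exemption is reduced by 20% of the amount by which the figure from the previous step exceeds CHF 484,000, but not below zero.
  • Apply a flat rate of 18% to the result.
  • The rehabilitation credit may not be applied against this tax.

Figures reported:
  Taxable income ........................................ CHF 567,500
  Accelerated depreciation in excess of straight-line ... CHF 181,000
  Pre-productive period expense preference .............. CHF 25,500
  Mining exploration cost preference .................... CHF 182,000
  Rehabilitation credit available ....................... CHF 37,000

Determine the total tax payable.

CHF 169,092

Regular tax:
  CHF 183,000 × 10% = CHF 18,300
  CHF 273,000 × 14% = CHF 38,220
  CHF 111,500 × 27% = CHF 30,105
  → CHF 86,625
  Less rehabilitation credit CHF 37,000 → CHF 49,625

Book-profits minimum tax:
  Adjusted income: CHF 567,500 + CHF 181,000 + CHF 25,500 + CHF 182,000 = CHF 956,000
  Exemption: CHF 111,000 − 20% × (CHF 956,000 − CHF 484,000) = CHF 111,000 − CHF 94,400 = CHF 16,600
  Base: CHF 956,000 − CHF 16,600 = CHF 939,400
  CHF 939,400 × 18% = CHF 169,092

CHF 169,092 > CHF 49,625, so the book-profits minimum tax is the binding amount.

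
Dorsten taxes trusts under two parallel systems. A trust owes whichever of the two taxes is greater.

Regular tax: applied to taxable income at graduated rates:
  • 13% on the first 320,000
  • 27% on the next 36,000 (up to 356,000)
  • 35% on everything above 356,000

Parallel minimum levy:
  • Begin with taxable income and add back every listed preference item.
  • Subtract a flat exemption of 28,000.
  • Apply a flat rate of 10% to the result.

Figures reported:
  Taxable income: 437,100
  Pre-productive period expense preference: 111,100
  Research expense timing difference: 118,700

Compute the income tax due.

Regular tax:
  320,000 × 13% = 41,600
  36,000 × 27% = 9,720
  81,100 × 35% = 28,385
  → 79,705

Parallel minimum levy:
  Adjusted income: 437,100 + 111,100 + 118,700 = 666,900
  Less exemption 28,000 → base 638,900
  638,900 × 10% = 63,890

79,705 > 63,890, so the regular tax governs.

79,705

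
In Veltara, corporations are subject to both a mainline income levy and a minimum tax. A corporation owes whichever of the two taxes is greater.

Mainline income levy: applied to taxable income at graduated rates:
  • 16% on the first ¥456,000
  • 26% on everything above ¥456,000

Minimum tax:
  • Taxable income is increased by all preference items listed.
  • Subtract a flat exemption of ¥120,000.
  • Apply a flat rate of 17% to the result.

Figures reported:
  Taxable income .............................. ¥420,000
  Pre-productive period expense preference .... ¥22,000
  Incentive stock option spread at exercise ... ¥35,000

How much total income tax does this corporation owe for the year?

¥67,200

Minimum tax:
  Adjusted income: ¥420,000 + ¥22,000 + ¥35,000 = ¥477,000
  Less exemption ¥120,000 → base ¥357,000
  ¥357,000 × 17% = ¥60,690

Mainline income levy:
  ¥420,000 × 16% = ¥67,200

¥67,200 > ¥60,690, so the mainline income levy governs.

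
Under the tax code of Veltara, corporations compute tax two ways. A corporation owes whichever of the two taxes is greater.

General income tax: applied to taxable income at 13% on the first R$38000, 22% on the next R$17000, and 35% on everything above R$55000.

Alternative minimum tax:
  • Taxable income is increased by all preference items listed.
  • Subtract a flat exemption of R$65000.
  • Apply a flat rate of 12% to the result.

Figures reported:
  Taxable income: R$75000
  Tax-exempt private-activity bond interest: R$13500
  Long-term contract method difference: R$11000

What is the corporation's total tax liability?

R$15680

General income tax:
  R$38000 × 13% = R$4940
  R$17000 × 22% = R$3740
  R$20000 × 35% = R$7000
  → R$15680

Alternative minimum tax:
  Adjusted income: R$75000 + R$13500 + R$11000 = R$99500
  Less exemption R$65000 → base R$34500
  R$34500 × 12% = R$4140

R$15680 > R$4140, so the general income tax governs.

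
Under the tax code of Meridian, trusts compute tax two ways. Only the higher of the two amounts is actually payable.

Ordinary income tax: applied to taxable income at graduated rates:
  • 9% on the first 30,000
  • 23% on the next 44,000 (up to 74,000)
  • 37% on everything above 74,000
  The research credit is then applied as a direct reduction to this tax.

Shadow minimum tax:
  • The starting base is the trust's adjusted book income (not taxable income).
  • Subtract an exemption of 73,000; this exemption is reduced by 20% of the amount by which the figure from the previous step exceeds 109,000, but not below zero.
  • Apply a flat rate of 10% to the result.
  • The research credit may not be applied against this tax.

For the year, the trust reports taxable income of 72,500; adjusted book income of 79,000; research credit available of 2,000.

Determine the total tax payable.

10,475

Shadow minimum tax:
  Base (adjusted book income): 79,000
  Exemption: 79,000 ≤ 109,000, so full 73,000 applies
  Base: 79,000 − 73,000 = 6,000
  6,000 × 10% = 600

Ordinary income tax:
  30,000 × 9% = 2,700
  42,500 × 23% = 9,775
  → 12,475
  Less research credit 2,000 → 10,475

10,475 > 600, so the ordinary income tax governs.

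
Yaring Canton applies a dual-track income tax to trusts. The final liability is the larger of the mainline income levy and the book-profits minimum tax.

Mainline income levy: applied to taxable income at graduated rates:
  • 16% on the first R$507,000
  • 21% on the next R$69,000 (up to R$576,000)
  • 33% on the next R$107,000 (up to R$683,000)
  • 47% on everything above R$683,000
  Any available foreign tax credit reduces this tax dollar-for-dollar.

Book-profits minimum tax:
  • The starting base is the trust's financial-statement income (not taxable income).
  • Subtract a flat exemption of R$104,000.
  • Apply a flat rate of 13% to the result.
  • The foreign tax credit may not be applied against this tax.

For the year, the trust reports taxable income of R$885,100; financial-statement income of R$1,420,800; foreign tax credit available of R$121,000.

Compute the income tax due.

R$171,184

Mainline income levy:
  R$507,000 × 16% = R$81,120
  R$69,000 × 21% = R$14,490
  R$107,000 × 33% = R$35,310
  R$202,100 × 47% = R$94,987
  → R$225,907
  Less foreign tax credit R$121,000 → R$104,907

Book-profits minimum tax:
  Base (financial-statement income): R$1,420,800
  Less exemption R$104,000 → base R$1,316,800
  R$1,316,800 × 13% = R$171,184

R$171,184 > R$104,907, so the book-profits minimum tax is the binding amount.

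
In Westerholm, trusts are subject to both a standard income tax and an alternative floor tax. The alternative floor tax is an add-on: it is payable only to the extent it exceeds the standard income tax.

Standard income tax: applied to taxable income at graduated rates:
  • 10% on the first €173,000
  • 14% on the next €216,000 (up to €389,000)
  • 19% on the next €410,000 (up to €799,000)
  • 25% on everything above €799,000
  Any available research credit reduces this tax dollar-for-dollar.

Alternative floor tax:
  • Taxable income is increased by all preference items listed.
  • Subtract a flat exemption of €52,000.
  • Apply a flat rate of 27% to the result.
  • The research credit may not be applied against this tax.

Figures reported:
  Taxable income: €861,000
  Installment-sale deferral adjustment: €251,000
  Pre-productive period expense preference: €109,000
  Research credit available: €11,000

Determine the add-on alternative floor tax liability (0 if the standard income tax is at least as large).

€185,690

Standard income tax:
  €173,000 × 10% = €17,300
  €216,000 × 14% = €30,240
  €410,000 × 19% = €77,900
  €62,000 × 25% = €15,500
  → €140,940
  Less research credit €11,000 → €129,940

Alternative floor tax:
  Adjusted income: €861,000 + €251,000 + €109,000 = €1,221,000
  Less exemption €52,000 → base €1,169,000
  €1,169,000 × 27% = €315,630

Excess of alternative floor tax over standard income tax: €315,630 − €129,940 = €185,690.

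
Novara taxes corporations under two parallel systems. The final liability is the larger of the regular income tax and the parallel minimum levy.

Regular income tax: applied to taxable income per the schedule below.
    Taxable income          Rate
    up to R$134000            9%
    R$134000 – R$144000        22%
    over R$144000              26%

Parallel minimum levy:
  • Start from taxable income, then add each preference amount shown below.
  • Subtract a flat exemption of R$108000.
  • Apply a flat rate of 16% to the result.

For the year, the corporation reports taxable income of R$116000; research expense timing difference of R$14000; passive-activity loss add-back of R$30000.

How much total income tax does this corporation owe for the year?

Regular income tax:
  R$116000 × 9% = R$10440

Parallel minimum levy:
  Adjusted income: R$116000 + R$14000 + R$30000 = R$160000
  Less exemption R$108000 → base R$52000
  R$52000 × 16% = R$8320

R$10440 > R$8320, so the regular income tax governs.

R$10440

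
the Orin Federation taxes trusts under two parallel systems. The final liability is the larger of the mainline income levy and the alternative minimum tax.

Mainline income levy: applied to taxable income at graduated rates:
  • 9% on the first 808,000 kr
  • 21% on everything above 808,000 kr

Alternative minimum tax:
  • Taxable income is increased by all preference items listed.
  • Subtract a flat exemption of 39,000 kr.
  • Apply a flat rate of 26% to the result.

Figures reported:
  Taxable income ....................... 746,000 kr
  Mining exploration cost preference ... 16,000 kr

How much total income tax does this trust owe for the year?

Mainline income levy:
  746,000 kr × 9% = 67,140 kr

Alternative minimum tax:
  Adjusted income: 746,000 kr + 16,000 kr = 762,000 kr
  Less exemption 39,000 kr → base 723,000 kr
  723,000 kr × 26% = 187,980 kr

187,980 kr > 67,140 kr, so the alternative minimum tax is the binding amount.

187,980 kr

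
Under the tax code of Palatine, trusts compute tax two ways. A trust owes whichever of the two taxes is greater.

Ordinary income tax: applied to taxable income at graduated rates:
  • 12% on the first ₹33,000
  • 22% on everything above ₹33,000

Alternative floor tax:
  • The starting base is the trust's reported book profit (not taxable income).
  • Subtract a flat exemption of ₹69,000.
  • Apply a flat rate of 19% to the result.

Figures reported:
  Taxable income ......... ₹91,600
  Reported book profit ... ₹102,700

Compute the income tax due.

₹16,852

Ordinary income tax:
  ₹33,000 × 12% = ₹3,960
  ₹58,600 × 22% = ₹12,892
  → ₹16,852

Alternative floor tax:
  Base (reported book profit): ₹102,700
  Less exemption ₹69,000 → base ₹33,700
  ₹33,700 × 19% = ₹6,403

₹16,852 > ₹6,403, so the ordinary income tax governs.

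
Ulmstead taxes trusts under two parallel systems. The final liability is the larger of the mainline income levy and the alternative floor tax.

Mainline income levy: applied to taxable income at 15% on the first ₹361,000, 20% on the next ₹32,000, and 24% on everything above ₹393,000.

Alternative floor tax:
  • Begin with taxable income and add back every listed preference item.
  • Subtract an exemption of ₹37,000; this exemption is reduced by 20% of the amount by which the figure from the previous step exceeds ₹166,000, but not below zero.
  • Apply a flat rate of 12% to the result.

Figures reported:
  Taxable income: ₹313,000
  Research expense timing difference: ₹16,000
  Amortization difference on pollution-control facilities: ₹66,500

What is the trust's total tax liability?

₹47,460

Alternative floor tax:
  Adjusted income: ₹313,000 + ₹16,000 + ₹66,500 = ₹395,500
  Exemption: 20% × (₹395,500 − ₹166,000) = ₹45,900 ≥ ₹37,000, so the exemption is fully phased out
  Base: ₹395,500 − ₹0 = ₹395,500
  ₹395,500 × 12% = ₹47,460

Mainline income levy:
  ₹313,000 × 15% = ₹46,950

₹47,460 > ₹46,950, so the alternative floor tax is the binding amount.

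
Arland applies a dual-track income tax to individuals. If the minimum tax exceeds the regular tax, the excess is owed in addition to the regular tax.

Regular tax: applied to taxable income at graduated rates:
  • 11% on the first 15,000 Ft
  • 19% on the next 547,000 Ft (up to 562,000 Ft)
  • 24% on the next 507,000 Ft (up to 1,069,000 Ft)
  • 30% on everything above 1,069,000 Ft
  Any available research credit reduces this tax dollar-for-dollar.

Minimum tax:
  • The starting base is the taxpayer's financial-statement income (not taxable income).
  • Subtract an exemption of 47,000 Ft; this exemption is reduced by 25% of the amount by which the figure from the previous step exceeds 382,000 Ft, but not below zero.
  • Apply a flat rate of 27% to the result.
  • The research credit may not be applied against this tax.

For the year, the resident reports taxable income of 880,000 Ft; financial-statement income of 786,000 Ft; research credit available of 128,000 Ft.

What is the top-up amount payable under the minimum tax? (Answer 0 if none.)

Regular tax:
  15,000 Ft × 11% = 1,650 Ft
  547,000 Ft × 19% = 103,930 Ft
  318,000 Ft × 24% = 76,320 Ft
  → 181,900 Ft
  Less research credit 128,000 Ft → 53,900 Ft

Minimum tax:
  Base (financial-statement income): 786,000 Ft
  Exemption: 25% × (786,000 Ft − 382,000 Ft) = 101,000 Ft ≥ 47,000 Ft, so the exemption is fully phased out
  Base: 786,000 Ft − 0 Ft = 786,000 Ft
  786,000 Ft × 27% = 212,220 Ft

Excess of minimum tax over regular tax: 212,220 Ft − 53,900 Ft = 158,320 Ft.

158,320 Ft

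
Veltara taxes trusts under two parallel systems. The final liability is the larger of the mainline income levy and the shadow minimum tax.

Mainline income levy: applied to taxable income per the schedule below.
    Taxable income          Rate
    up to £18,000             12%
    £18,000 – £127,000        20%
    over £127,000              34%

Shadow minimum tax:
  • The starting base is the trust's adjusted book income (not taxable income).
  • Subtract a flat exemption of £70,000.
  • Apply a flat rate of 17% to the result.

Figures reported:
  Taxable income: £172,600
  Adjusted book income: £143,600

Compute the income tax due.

Shadow minimum tax:
  Base (adjusted book income): £143,600
  Less exemption £70,000 → base £73,600
  £73,600 × 17% = £12,512

Mainline income levy:
  £18,000 × 12% = £2,160
  £109,000 × 20% = £21,800
  £45,600 × 34% = £15,504
  → £39,464

£39,464 > £12,512, so the mainline income levy governs.

£39,464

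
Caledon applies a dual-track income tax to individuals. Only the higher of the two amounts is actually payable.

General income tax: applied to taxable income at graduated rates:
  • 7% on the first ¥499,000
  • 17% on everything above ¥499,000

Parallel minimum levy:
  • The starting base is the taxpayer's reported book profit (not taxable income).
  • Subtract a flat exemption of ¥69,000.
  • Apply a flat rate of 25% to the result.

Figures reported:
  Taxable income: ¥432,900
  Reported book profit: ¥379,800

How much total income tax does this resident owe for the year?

Parallel minimum levy:
  Base (reported book profit): ¥379,800
  Less exemption ¥69,000 → base ¥310,800
  ¥310,800 × 25% = ¥77,700

General income tax:
  ¥432,900 × 7% = ¥30,303

¥77,700 > ¥30,303, so the parallel minimum levy is the binding amount.

¥77,700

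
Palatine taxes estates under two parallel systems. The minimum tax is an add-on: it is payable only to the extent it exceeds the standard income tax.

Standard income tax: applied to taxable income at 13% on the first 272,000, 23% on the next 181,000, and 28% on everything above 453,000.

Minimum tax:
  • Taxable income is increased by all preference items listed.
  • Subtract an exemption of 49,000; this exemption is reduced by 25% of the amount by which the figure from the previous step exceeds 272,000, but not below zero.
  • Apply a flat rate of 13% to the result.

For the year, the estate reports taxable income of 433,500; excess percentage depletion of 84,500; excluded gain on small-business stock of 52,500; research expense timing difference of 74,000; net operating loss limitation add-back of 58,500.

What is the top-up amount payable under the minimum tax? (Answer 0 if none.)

18,885

Minimum tax:
  Adjusted income: 433,500 + 84,500 + 52,500 + 74,000 + 58,500 = 703,000
  Exemption: 25% × (703,000 − 272,000) = 107,750 ≥ 49,000, so the exemption is fully phased out
  Base: 703,000 − 0 = 703,000
  703,000 × 13% = 91,390

Standard income tax:
  272,000 × 13% = 35,360
  161,500 × 23% = 37,145
  → 72,505

Excess of minimum tax over standard income tax: 91,390 − 72,505 = 18,885.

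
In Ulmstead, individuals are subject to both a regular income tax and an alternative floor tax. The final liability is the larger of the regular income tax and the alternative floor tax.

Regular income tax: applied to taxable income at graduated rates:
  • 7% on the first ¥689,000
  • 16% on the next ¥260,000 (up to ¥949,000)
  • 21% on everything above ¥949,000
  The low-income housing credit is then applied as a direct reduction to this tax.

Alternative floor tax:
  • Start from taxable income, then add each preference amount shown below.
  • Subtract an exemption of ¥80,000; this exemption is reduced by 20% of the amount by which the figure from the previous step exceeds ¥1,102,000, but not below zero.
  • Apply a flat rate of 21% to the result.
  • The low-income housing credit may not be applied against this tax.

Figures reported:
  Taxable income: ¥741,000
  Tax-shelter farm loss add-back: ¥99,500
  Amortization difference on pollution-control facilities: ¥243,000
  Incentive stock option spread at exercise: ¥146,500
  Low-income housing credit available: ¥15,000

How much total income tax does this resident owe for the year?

Regular income tax:
  ¥689,000 × 7% = ¥48,230
  ¥52,000 × 16% = ¥8,320
  → ¥56,550
  Less low-income housing credit ¥15,000 → ¥41,550

Alternative floor tax:
  Adjusted income: ¥741,000 + ¥99,500 + ¥243,000 + ¥146,500 = ¥1,230,000
  Exemption: ¥80,000 − 20% × (¥1,230,000 − ¥1,102,000) = ¥80,000 − ¥25,600 = ¥54,400
  Base: ¥1,230,000 − ¥54,400 = ¥1,175,600
  ¥1,175,600 × 21% = ¥246,876

¥246,876 > ¥41,550, so the alternative floor tax is the binding amount.

¥246,876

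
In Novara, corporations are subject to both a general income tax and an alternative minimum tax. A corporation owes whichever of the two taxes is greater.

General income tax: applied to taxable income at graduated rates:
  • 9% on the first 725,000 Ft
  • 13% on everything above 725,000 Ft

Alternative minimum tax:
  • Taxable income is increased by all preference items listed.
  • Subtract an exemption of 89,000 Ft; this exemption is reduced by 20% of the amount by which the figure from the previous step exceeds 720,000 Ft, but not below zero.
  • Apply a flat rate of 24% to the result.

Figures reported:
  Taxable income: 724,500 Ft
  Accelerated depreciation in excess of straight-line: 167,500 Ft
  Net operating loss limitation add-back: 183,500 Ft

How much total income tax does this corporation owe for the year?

253,824 Ft

General income tax:
  724,500 Ft × 9% = 65,205 Ft

Alternative minimum tax:
  Adjusted income: 724,500 Ft + 167,500 Ft + 183,500 Ft = 1,075,500 Ft
  Exemption: 89,000 Ft − 20% × (1,075,500 Ft − 720,000 Ft) = 89,000 Ft − 71,100 Ft = 17,900 Ft
  Base: 1,075,500 Ft − 17,900 Ft = 1,057,600 Ft
  1,057,600 Ft × 24% = 253,824 Ft

253,824 Ft > 65,205 Ft, so the alternative minimum tax is the binding amount.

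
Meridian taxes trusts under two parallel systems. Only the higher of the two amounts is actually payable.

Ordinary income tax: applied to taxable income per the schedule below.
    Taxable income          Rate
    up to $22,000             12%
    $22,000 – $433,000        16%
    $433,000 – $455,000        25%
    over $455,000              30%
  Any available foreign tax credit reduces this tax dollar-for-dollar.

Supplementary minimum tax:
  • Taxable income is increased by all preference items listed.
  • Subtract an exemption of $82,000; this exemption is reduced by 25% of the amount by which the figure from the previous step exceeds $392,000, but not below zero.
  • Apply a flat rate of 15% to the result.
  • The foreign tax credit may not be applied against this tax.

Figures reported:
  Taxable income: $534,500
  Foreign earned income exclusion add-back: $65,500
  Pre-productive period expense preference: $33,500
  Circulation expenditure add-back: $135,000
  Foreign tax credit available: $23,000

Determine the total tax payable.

$115,275

Ordinary income tax:
  $22,000 × 12% = $2,640
  $411,000 × 16% = $65,760
  $22,000 × 25% = $5,500
  $79,500 × 30% = $23,850
  → $97,750
  Less foreign tax credit $23,000 → $74,750

Supplementary minimum tax:
  Adjusted income: $534,500 + $65,500 + $33,500 + $135,000 = $768,500
  Exemption: 25% × ($768,500 − $392,000) = $94,125 ≥ $82,000, so the exemption is fully phased out
  Base: $768,500 − $0 = $768,500
  $768,500 × 15% = $115,275

$115,275 > $74,750, so the supplementary minimum tax is the binding amount.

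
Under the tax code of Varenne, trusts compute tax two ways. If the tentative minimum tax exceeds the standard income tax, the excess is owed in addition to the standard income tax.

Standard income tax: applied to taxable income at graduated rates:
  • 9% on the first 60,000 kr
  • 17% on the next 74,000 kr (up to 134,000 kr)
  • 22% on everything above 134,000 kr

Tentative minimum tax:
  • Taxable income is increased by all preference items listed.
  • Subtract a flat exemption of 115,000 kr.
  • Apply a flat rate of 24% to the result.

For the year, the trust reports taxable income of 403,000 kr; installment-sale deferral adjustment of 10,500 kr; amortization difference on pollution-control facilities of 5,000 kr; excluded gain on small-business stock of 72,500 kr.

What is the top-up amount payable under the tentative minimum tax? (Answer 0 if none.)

13,080 kr

Tentative minimum tax:
  Adjusted income: 403,000 kr + 10,500 kr + 5,000 kr + 72,500 kr = 491,000 kr
  Less exemption 115,000 kr → base 376,000 kr
  376,000 kr × 24% = 90,240 kr

Standard income tax:
  60,000 kr × 9% = 5,400 kr
  74,000 kr × 17% = 12,580 kr
  269,000 kr × 22% = 59,180 kr
  → 77,160 kr

Excess of tentative minimum tax over standard income tax: 90,240 kr − 77,160 kr = 13,080 kr.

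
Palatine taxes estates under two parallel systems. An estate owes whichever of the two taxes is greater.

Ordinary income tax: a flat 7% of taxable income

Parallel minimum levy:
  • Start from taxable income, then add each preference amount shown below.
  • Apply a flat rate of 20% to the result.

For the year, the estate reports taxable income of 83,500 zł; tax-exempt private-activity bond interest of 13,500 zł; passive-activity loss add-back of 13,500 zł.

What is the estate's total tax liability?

Ordinary income tax:
  83,500 zł × 7% = 5,845 zł

Parallel minimum levy:
  Adjusted income: 83,500 zł + 13,500 zł + 13,500 zł = 110,500 zł
  110,500 zł × 20% = 22,100 zł

22,100 zł > 5,845 zł, so the parallel minimum levy is the binding amount.

22,100 zł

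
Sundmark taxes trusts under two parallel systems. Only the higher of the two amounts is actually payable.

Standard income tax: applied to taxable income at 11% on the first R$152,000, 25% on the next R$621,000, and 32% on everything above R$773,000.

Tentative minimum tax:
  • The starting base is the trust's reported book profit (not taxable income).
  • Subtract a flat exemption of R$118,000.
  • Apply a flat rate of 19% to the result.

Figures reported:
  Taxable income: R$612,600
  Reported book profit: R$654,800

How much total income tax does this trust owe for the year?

R$131,870

Tentative minimum tax:
  Base (reported book profit): R$654,800
  Less exemption R$118,000 → base R$536,800
  R$536,800 × 19% = R$101,992

Standard income tax:
  R$152,000 × 11% = R$16,720
  R$460,600 × 25% = R$115,150
  → R$131,870

R$131,870 > R$101,992, so the standard income tax governs.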